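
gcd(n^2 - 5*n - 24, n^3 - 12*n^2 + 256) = n - 8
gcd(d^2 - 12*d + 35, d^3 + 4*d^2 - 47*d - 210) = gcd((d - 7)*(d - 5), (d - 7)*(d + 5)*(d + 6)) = d - 7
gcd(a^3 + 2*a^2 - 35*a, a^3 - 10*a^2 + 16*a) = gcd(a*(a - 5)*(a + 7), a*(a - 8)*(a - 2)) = a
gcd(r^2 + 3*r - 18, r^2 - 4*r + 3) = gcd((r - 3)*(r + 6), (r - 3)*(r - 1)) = r - 3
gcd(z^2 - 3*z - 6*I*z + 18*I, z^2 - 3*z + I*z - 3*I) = z - 3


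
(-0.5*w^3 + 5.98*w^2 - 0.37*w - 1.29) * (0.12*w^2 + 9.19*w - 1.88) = -0.06*w^5 - 3.8774*w^4 + 55.8518*w^3 - 14.7975*w^2 - 11.1595*w + 2.4252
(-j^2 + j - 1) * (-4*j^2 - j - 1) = 4*j^4 - 3*j^3 + 4*j^2 + 1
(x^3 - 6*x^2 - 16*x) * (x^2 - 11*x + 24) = x^5 - 17*x^4 + 74*x^3 + 32*x^2 - 384*x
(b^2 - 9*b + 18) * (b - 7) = b^3 - 16*b^2 + 81*b - 126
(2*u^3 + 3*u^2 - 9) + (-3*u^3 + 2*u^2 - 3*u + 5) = -u^3 + 5*u^2 - 3*u - 4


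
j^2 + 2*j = j*(j + 2)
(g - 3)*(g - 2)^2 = g^3 - 7*g^2 + 16*g - 12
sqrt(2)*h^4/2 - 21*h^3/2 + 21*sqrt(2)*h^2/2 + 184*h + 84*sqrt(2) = (h - 7*sqrt(2))*(h - 6*sqrt(2))*(h + 2*sqrt(2))*(sqrt(2)*h/2 + 1/2)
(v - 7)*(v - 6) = v^2 - 13*v + 42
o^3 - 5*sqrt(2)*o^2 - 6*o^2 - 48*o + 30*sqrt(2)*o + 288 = (o - 6)*(o - 8*sqrt(2))*(o + 3*sqrt(2))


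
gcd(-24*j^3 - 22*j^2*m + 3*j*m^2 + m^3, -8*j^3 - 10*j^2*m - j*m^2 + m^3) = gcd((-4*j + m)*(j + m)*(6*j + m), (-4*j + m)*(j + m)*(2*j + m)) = 4*j^2 + 3*j*m - m^2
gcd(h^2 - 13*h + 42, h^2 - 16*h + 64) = 1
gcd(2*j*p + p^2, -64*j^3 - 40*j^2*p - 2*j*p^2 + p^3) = 2*j + p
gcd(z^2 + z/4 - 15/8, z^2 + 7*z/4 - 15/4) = z - 5/4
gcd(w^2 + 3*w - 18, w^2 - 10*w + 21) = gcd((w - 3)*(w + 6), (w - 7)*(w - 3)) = w - 3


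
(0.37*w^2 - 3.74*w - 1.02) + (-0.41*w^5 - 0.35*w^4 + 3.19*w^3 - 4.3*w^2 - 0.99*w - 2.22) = -0.41*w^5 - 0.35*w^4 + 3.19*w^3 - 3.93*w^2 - 4.73*w - 3.24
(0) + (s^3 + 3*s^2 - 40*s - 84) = s^3 + 3*s^2 - 40*s - 84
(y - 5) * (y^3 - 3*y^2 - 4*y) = y^4 - 8*y^3 + 11*y^2 + 20*y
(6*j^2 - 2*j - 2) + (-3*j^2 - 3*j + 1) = 3*j^2 - 5*j - 1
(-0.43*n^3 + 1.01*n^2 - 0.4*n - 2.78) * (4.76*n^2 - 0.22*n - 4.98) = -2.0468*n^5 + 4.9022*n^4 + 0.0152*n^3 - 18.1746*n^2 + 2.6036*n + 13.8444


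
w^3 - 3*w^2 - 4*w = w*(w - 4)*(w + 1)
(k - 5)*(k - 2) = k^2 - 7*k + 10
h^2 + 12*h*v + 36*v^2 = (h + 6*v)^2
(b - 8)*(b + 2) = b^2 - 6*b - 16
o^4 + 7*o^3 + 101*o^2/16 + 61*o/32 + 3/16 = (o + 1/4)^2*(o + 1/2)*(o + 6)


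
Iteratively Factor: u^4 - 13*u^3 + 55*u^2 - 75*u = (u - 5)*(u^3 - 8*u^2 + 15*u) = (u - 5)^2*(u^2 - 3*u) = u*(u - 5)^2*(u - 3)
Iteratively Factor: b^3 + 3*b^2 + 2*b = (b + 1)*(b^2 + 2*b) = b*(b + 1)*(b + 2)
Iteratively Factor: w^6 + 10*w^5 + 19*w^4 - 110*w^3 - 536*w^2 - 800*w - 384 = (w + 3)*(w^5 + 7*w^4 - 2*w^3 - 104*w^2 - 224*w - 128) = (w + 3)*(w + 4)*(w^4 + 3*w^3 - 14*w^2 - 48*w - 32) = (w - 4)*(w + 3)*(w + 4)*(w^3 + 7*w^2 + 14*w + 8) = (w - 4)*(w + 2)*(w + 3)*(w + 4)*(w^2 + 5*w + 4) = (w - 4)*(w + 1)*(w + 2)*(w + 3)*(w + 4)*(w + 4)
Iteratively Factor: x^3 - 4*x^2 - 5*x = (x - 5)*(x^2 + x) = (x - 5)*(x + 1)*(x)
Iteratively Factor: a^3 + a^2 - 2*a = (a)*(a^2 + a - 2) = a*(a + 2)*(a - 1)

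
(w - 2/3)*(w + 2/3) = w^2 - 4/9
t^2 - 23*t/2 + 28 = (t - 8)*(t - 7/2)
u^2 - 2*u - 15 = (u - 5)*(u + 3)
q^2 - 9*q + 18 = (q - 6)*(q - 3)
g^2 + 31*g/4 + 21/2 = (g + 7/4)*(g + 6)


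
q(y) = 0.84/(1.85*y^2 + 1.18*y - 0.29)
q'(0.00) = -11.79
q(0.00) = -2.90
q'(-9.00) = 0.00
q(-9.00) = 0.01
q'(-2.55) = 0.09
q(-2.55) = 0.10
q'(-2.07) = 0.20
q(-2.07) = 0.16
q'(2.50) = -0.04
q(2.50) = 0.06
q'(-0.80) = 598.08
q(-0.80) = -16.80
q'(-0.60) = 7.93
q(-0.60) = -2.53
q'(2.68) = -0.04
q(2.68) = 0.05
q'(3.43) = -0.02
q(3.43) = 0.03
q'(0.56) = -3.02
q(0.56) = 0.88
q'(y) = 0.84*(-3.7*y - 1.18)/(1.85*y^2 + 1.18*y - 0.29)^2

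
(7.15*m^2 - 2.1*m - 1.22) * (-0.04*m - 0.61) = -0.286*m^3 - 4.2775*m^2 + 1.3298*m + 0.7442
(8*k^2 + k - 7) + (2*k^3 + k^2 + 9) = 2*k^3 + 9*k^2 + k + 2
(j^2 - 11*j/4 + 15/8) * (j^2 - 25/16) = j^4 - 11*j^3/4 + 5*j^2/16 + 275*j/64 - 375/128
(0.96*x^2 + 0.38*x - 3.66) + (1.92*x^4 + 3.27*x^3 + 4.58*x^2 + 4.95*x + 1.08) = 1.92*x^4 + 3.27*x^3 + 5.54*x^2 + 5.33*x - 2.58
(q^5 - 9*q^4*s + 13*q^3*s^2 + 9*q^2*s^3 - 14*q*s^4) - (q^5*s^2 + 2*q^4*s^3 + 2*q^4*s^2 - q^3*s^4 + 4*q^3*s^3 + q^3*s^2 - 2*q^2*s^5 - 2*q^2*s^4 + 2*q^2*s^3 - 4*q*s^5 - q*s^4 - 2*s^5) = -q^5*s^2 + q^5 - 2*q^4*s^3 - 2*q^4*s^2 - 9*q^4*s + q^3*s^4 - 4*q^3*s^3 + 12*q^3*s^2 + 2*q^2*s^5 + 2*q^2*s^4 + 7*q^2*s^3 + 4*q*s^5 - 13*q*s^4 + 2*s^5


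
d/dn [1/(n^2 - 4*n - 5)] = 2*(2 - n)/(-n^2 + 4*n + 5)^2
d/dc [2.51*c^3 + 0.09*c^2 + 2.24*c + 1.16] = 7.53*c^2 + 0.18*c + 2.24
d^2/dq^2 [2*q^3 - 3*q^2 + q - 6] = 12*q - 6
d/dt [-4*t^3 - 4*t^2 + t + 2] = -12*t^2 - 8*t + 1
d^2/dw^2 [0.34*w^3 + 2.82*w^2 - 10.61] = 2.04*w + 5.64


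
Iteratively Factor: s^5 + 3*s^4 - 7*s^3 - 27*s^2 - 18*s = (s + 1)*(s^4 + 2*s^3 - 9*s^2 - 18*s) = (s - 3)*(s + 1)*(s^3 + 5*s^2 + 6*s) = (s - 3)*(s + 1)*(s + 3)*(s^2 + 2*s) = (s - 3)*(s + 1)*(s + 2)*(s + 3)*(s)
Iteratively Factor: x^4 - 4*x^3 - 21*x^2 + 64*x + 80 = (x + 1)*(x^3 - 5*x^2 - 16*x + 80) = (x - 4)*(x + 1)*(x^2 - x - 20) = (x - 4)*(x + 1)*(x + 4)*(x - 5)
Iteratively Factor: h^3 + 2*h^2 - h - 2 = (h + 2)*(h^2 - 1) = (h - 1)*(h + 2)*(h + 1)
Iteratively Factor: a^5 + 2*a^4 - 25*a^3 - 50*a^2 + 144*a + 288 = (a + 4)*(a^4 - 2*a^3 - 17*a^2 + 18*a + 72) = (a + 2)*(a + 4)*(a^3 - 4*a^2 - 9*a + 36) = (a - 3)*(a + 2)*(a + 4)*(a^2 - a - 12) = (a - 4)*(a - 3)*(a + 2)*(a + 4)*(a + 3)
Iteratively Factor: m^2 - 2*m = (m - 2)*(m)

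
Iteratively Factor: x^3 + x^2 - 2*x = (x)*(x^2 + x - 2) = x*(x + 2)*(x - 1)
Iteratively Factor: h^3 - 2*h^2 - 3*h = (h - 3)*(h^2 + h) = h*(h - 3)*(h + 1)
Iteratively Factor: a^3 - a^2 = (a)*(a^2 - a) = a^2*(a - 1)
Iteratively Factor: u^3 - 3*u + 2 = (u + 2)*(u^2 - 2*u + 1) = (u - 1)*(u + 2)*(u - 1)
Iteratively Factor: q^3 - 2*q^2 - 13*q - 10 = (q + 2)*(q^2 - 4*q - 5) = (q - 5)*(q + 2)*(q + 1)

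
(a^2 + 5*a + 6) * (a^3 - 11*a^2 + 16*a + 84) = a^5 - 6*a^4 - 33*a^3 + 98*a^2 + 516*a + 504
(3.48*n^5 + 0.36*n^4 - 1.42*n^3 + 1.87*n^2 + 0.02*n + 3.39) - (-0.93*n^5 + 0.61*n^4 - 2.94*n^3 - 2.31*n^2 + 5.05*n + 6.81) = 4.41*n^5 - 0.25*n^4 + 1.52*n^3 + 4.18*n^2 - 5.03*n - 3.42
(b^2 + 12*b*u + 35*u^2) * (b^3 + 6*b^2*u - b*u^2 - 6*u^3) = b^5 + 18*b^4*u + 106*b^3*u^2 + 192*b^2*u^3 - 107*b*u^4 - 210*u^5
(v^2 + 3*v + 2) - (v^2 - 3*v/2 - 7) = 9*v/2 + 9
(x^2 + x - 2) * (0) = 0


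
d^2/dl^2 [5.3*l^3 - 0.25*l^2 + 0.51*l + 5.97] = 31.8*l - 0.5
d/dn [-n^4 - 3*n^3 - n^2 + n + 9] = -4*n^3 - 9*n^2 - 2*n + 1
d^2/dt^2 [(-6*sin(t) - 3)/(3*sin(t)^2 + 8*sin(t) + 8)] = 6*(9*sin(t)^5 - 6*sin(t)^4 - 126*sin(t)^3 - 107*sin(t)^2 + 104*sin(t) + 88)/(3*sin(t)^2 + 8*sin(t) + 8)^3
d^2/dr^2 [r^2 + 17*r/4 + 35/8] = 2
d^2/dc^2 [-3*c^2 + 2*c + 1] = -6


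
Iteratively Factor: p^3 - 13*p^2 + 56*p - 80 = (p - 5)*(p^2 - 8*p + 16) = (p - 5)*(p - 4)*(p - 4)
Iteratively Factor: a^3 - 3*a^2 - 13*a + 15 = (a - 5)*(a^2 + 2*a - 3) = (a - 5)*(a - 1)*(a + 3)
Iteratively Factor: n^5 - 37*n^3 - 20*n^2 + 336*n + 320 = (n + 4)*(n^4 - 4*n^3 - 21*n^2 + 64*n + 80) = (n + 1)*(n + 4)*(n^3 - 5*n^2 - 16*n + 80) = (n - 4)*(n + 1)*(n + 4)*(n^2 - n - 20) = (n - 4)*(n + 1)*(n + 4)^2*(n - 5)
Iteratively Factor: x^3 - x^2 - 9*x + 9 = (x - 1)*(x^2 - 9) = (x - 3)*(x - 1)*(x + 3)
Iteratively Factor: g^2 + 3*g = (g)*(g + 3)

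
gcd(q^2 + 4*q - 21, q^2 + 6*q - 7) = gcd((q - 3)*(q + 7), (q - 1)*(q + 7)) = q + 7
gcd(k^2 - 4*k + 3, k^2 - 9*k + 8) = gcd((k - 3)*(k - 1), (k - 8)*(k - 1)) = k - 1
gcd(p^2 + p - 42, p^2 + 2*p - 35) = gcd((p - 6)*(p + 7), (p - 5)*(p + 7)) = p + 7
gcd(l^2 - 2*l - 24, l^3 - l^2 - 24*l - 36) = l - 6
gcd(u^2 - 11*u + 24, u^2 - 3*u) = u - 3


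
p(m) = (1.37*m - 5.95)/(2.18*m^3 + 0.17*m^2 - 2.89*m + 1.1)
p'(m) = (1.37*m - 5.95)*(-6.54*m^2 - 0.34*m + 2.89)/(2.18*m^3 + 0.17*m^2 - 2.89*m + 1.1)^2 + 1.37/(2.18*m^3 + 0.17*m^2 - 2.89*m + 1.1)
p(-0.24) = -3.54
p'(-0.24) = -4.41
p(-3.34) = 0.15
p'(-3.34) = 0.13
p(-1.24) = -9.70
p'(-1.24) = 84.70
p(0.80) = -374.54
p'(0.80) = 45408.51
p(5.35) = 0.00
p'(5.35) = 0.00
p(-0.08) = -4.55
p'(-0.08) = -8.80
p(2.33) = -0.12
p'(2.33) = 0.24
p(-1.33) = -67.20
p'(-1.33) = 4790.98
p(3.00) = -0.03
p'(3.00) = 0.06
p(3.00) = -0.03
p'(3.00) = 0.06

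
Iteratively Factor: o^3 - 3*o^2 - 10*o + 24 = (o + 3)*(o^2 - 6*o + 8) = (o - 4)*(o + 3)*(o - 2)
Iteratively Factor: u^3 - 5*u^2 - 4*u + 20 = (u - 5)*(u^2 - 4) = (u - 5)*(u - 2)*(u + 2)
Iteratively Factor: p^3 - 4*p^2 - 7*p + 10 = (p + 2)*(p^2 - 6*p + 5) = (p - 1)*(p + 2)*(p - 5)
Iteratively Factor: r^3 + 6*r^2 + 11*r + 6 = (r + 2)*(r^2 + 4*r + 3) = (r + 2)*(r + 3)*(r + 1)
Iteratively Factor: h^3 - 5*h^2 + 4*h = (h)*(h^2 - 5*h + 4) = h*(h - 4)*(h - 1)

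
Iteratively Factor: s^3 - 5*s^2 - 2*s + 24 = (s + 2)*(s^2 - 7*s + 12) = (s - 4)*(s + 2)*(s - 3)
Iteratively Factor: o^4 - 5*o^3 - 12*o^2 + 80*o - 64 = (o - 4)*(o^3 - o^2 - 16*o + 16) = (o - 4)*(o + 4)*(o^2 - 5*o + 4) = (o - 4)*(o - 1)*(o + 4)*(o - 4)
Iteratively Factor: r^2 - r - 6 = (r + 2)*(r - 3)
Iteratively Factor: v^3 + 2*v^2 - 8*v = (v)*(v^2 + 2*v - 8) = v*(v - 2)*(v + 4)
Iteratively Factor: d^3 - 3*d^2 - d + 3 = (d + 1)*(d^2 - 4*d + 3) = (d - 1)*(d + 1)*(d - 3)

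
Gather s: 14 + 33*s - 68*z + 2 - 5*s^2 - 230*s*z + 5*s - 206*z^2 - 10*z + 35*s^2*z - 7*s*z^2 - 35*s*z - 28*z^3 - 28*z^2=s^2*(35*z - 5) + s*(-7*z^2 - 265*z + 38) - 28*z^3 - 234*z^2 - 78*z + 16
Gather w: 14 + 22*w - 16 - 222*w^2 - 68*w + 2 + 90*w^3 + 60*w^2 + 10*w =90*w^3 - 162*w^2 - 36*w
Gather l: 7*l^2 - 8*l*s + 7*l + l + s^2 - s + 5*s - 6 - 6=7*l^2 + l*(8 - 8*s) + s^2 + 4*s - 12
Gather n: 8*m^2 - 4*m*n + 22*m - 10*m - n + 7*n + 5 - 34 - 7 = 8*m^2 + 12*m + n*(6 - 4*m) - 36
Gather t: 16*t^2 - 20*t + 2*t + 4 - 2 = 16*t^2 - 18*t + 2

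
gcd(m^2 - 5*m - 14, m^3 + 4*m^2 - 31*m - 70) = m + 2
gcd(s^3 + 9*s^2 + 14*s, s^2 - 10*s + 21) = 1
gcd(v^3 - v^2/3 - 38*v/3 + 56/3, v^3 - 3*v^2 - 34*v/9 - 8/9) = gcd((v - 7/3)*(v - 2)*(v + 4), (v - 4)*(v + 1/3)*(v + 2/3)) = 1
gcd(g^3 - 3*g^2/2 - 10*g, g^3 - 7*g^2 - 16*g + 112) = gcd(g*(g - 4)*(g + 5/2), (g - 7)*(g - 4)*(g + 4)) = g - 4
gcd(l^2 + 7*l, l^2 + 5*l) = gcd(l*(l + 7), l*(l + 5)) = l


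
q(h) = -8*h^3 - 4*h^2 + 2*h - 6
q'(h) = -24*h^2 - 8*h + 2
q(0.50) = -7.00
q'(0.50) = -8.00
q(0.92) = -13.78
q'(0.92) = -25.67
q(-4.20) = 507.74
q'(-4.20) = -387.76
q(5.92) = -1794.14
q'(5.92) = -886.47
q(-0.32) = -6.79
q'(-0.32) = 2.10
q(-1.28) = 1.66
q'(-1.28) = -27.08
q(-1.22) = 0.13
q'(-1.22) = -23.96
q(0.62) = -8.20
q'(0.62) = -12.19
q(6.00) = -1866.00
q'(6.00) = -910.00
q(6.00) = -1866.00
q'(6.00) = -910.00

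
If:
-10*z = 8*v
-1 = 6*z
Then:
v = 5/24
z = -1/6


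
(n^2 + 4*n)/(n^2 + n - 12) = n/(n - 3)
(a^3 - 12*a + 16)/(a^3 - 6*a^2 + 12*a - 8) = (a + 4)/(a - 2)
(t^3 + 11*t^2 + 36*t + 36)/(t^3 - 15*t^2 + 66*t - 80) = (t^3 + 11*t^2 + 36*t + 36)/(t^3 - 15*t^2 + 66*t - 80)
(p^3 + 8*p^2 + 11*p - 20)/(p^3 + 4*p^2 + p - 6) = (p^2 + 9*p + 20)/(p^2 + 5*p + 6)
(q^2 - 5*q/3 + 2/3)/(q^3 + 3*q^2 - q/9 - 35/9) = 3*(3*q - 2)/(9*q^2 + 36*q + 35)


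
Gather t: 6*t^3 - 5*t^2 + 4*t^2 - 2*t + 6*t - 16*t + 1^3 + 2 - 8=6*t^3 - t^2 - 12*t - 5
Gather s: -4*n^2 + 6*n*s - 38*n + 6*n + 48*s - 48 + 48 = -4*n^2 - 32*n + s*(6*n + 48)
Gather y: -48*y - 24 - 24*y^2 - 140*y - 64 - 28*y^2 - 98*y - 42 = -52*y^2 - 286*y - 130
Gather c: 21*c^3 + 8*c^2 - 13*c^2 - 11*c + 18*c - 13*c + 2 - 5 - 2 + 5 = 21*c^3 - 5*c^2 - 6*c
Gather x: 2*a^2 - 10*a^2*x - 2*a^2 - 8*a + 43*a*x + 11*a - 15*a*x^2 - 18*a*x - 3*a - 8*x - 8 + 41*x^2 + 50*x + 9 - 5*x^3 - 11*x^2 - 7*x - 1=-5*x^3 + x^2*(30 - 15*a) + x*(-10*a^2 + 25*a + 35)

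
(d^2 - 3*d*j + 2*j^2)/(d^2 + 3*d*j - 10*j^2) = (d - j)/(d + 5*j)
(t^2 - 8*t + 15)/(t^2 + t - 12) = (t - 5)/(t + 4)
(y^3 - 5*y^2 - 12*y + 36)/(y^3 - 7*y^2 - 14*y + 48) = (y - 6)/(y - 8)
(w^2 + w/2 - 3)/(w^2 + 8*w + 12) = (w - 3/2)/(w + 6)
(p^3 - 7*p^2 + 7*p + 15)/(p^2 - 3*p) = p - 4 - 5/p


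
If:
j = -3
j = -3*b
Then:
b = 1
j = -3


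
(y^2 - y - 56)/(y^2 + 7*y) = (y - 8)/y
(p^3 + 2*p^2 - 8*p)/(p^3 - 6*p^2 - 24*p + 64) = p/(p - 8)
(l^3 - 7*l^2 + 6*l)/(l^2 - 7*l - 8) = l*(-l^2 + 7*l - 6)/(-l^2 + 7*l + 8)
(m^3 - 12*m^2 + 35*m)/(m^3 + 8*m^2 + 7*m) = (m^2 - 12*m + 35)/(m^2 + 8*m + 7)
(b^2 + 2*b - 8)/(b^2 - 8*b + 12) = (b + 4)/(b - 6)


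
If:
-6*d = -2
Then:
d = 1/3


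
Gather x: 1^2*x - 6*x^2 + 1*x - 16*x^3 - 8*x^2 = -16*x^3 - 14*x^2 + 2*x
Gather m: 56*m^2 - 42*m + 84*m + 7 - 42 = 56*m^2 + 42*m - 35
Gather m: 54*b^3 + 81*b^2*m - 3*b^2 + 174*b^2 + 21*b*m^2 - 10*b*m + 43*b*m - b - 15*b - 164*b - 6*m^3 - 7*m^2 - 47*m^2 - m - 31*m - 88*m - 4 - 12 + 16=54*b^3 + 171*b^2 - 180*b - 6*m^3 + m^2*(21*b - 54) + m*(81*b^2 + 33*b - 120)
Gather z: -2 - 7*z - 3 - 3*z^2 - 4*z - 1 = -3*z^2 - 11*z - 6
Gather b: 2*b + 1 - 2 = 2*b - 1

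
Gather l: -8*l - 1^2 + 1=-8*l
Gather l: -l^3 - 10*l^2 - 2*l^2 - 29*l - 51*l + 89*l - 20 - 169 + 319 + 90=-l^3 - 12*l^2 + 9*l + 220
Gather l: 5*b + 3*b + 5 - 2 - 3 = 8*b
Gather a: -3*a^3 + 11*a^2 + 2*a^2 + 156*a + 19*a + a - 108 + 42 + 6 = -3*a^3 + 13*a^2 + 176*a - 60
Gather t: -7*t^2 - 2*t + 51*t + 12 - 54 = -7*t^2 + 49*t - 42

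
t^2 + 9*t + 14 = (t + 2)*(t + 7)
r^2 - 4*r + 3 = (r - 3)*(r - 1)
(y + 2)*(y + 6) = y^2 + 8*y + 12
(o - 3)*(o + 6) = o^2 + 3*o - 18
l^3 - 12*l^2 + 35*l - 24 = (l - 8)*(l - 3)*(l - 1)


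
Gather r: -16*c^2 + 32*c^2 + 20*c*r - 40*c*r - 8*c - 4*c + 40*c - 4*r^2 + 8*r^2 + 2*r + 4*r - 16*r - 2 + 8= 16*c^2 + 28*c + 4*r^2 + r*(-20*c - 10) + 6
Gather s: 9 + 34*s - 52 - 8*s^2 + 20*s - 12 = -8*s^2 + 54*s - 55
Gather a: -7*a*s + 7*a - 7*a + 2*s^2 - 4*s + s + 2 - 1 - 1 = -7*a*s + 2*s^2 - 3*s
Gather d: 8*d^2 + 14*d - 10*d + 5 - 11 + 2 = 8*d^2 + 4*d - 4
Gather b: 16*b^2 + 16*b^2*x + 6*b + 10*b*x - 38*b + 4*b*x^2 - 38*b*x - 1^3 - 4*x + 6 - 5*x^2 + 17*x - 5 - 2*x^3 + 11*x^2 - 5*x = b^2*(16*x + 16) + b*(4*x^2 - 28*x - 32) - 2*x^3 + 6*x^2 + 8*x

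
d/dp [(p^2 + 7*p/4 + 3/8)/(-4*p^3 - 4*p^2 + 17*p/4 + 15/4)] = (128*p^4 + 448*p^3 + 504*p^2 + 336*p + 159)/(2*(256*p^6 + 512*p^5 - 288*p^4 - 1024*p^3 - 191*p^2 + 510*p + 225))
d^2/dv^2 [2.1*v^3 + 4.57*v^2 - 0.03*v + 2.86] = 12.6*v + 9.14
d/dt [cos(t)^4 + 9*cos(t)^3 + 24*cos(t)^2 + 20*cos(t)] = -(4*cos(t)^3 + 27*cos(t)^2 + 48*cos(t) + 20)*sin(t)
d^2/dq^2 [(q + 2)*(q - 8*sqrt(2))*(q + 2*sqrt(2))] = 6*q - 12*sqrt(2) + 4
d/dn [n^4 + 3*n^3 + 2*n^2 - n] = 4*n^3 + 9*n^2 + 4*n - 1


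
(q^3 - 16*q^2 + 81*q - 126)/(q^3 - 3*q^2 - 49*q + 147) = (q - 6)/(q + 7)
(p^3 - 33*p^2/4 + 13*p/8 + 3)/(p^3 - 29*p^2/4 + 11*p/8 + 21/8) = (p - 8)/(p - 7)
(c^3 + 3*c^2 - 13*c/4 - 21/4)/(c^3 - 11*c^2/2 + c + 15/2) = (c + 7/2)/(c - 5)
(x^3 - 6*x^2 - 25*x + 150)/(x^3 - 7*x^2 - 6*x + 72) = (x^2 - 25)/(x^2 - x - 12)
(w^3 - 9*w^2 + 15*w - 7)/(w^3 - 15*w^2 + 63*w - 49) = (w - 1)/(w - 7)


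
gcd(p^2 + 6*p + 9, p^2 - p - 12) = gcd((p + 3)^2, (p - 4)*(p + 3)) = p + 3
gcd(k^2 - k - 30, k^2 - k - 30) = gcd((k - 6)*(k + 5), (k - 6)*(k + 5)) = k^2 - k - 30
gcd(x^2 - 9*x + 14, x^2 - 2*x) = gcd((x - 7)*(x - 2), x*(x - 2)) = x - 2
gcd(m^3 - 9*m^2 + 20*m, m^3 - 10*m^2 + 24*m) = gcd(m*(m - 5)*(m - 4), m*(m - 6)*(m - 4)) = m^2 - 4*m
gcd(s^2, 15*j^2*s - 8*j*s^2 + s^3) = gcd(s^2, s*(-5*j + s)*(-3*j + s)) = s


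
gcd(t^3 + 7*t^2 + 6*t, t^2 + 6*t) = t^2 + 6*t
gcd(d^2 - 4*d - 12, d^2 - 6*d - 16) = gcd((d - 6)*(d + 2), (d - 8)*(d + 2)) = d + 2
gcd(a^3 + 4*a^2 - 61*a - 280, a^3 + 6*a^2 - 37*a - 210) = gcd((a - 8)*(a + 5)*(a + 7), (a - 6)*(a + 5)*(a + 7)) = a^2 + 12*a + 35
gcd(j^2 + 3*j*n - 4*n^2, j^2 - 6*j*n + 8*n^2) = 1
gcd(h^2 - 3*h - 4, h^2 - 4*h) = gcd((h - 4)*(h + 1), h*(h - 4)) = h - 4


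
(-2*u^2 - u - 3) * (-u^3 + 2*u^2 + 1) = 2*u^5 - 3*u^4 + u^3 - 8*u^2 - u - 3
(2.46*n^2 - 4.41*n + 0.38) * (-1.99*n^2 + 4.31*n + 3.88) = -4.8954*n^4 + 19.3785*n^3 - 10.2185*n^2 - 15.473*n + 1.4744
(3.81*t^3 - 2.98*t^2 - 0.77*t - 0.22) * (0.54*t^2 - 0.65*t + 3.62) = 2.0574*t^5 - 4.0857*t^4 + 15.3134*t^3 - 10.4059*t^2 - 2.6444*t - 0.7964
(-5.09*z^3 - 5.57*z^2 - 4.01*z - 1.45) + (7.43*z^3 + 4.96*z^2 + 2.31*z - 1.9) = 2.34*z^3 - 0.61*z^2 - 1.7*z - 3.35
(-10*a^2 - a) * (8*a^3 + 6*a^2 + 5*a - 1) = -80*a^5 - 68*a^4 - 56*a^3 + 5*a^2 + a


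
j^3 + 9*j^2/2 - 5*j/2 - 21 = (j - 2)*(j + 3)*(j + 7/2)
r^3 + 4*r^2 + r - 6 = (r - 1)*(r + 2)*(r + 3)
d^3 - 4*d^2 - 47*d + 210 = (d - 6)*(d - 5)*(d + 7)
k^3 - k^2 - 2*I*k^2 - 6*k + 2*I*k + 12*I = (k - 3)*(k + 2)*(k - 2*I)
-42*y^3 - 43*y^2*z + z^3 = (-7*y + z)*(y + z)*(6*y + z)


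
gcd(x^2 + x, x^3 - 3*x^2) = x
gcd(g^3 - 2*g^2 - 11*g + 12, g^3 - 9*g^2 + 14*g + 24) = g - 4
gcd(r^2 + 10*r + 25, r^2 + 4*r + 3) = 1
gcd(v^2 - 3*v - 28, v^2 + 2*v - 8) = v + 4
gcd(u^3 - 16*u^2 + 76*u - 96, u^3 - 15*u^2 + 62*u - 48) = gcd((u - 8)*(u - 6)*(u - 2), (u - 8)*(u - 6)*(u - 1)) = u^2 - 14*u + 48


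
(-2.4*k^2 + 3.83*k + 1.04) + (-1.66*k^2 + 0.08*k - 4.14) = -4.06*k^2 + 3.91*k - 3.1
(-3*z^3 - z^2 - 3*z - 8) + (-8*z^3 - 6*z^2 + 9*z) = -11*z^3 - 7*z^2 + 6*z - 8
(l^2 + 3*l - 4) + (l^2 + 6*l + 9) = 2*l^2 + 9*l + 5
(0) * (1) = 0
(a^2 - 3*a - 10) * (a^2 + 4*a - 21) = a^4 + a^3 - 43*a^2 + 23*a + 210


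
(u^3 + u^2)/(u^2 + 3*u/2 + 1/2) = 2*u^2/(2*u + 1)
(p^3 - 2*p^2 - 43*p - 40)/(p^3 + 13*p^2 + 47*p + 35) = (p - 8)/(p + 7)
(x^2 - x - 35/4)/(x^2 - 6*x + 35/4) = (2*x + 5)/(2*x - 5)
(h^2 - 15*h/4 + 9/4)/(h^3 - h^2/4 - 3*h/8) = 2*(h - 3)/(h*(2*h + 1))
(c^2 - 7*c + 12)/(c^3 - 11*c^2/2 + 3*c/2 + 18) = 2/(2*c + 3)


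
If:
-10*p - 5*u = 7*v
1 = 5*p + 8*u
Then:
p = -56*v/55 - 1/11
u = 7*v/11 + 2/11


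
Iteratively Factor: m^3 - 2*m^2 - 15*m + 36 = (m - 3)*(m^2 + m - 12) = (m - 3)*(m + 4)*(m - 3)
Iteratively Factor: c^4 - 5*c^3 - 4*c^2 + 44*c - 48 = (c + 3)*(c^3 - 8*c^2 + 20*c - 16) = (c - 4)*(c + 3)*(c^2 - 4*c + 4) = (c - 4)*(c - 2)*(c + 3)*(c - 2)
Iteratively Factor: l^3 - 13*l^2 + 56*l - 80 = (l - 4)*(l^2 - 9*l + 20) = (l - 5)*(l - 4)*(l - 4)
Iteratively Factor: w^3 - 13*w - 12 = (w + 1)*(w^2 - w - 12) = (w + 1)*(w + 3)*(w - 4)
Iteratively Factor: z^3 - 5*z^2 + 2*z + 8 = (z - 2)*(z^2 - 3*z - 4) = (z - 2)*(z + 1)*(z - 4)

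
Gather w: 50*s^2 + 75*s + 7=50*s^2 + 75*s + 7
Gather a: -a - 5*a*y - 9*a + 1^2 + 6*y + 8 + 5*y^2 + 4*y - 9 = a*(-5*y - 10) + 5*y^2 + 10*y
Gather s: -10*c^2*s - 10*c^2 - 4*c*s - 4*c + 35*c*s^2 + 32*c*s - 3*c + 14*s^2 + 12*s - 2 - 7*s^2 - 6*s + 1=-10*c^2 - 7*c + s^2*(35*c + 7) + s*(-10*c^2 + 28*c + 6) - 1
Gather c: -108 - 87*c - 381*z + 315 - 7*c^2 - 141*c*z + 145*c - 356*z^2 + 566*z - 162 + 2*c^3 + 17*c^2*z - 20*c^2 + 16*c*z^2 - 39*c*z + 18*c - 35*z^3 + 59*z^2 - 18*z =2*c^3 + c^2*(17*z - 27) + c*(16*z^2 - 180*z + 76) - 35*z^3 - 297*z^2 + 167*z + 45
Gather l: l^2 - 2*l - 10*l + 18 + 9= l^2 - 12*l + 27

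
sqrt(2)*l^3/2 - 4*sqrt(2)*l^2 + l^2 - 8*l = l*(l - 8)*(sqrt(2)*l/2 + 1)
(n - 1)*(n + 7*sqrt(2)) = n^2 - n + 7*sqrt(2)*n - 7*sqrt(2)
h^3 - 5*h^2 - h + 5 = (h - 5)*(h - 1)*(h + 1)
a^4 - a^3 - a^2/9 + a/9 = a*(a - 1)*(a - 1/3)*(a + 1/3)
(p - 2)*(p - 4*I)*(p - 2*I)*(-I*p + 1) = -I*p^4 - 5*p^3 + 2*I*p^3 + 10*p^2 + 2*I*p^2 - 8*p - 4*I*p + 16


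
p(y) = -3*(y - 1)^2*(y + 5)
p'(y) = -3*(y - 1)^2 - 3*(y + 5)*(2*y - 2) = 9*(-y - 3)*(y - 1)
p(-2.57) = -92.91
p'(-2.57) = 13.82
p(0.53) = -3.66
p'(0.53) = 14.93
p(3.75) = -198.52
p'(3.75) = -167.06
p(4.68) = -393.27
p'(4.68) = -254.36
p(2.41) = -44.20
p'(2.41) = -68.65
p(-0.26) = -22.58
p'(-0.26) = 31.07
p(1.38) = -2.76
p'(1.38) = -14.98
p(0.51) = -3.97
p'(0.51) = 15.48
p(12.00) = -6171.00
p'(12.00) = -1485.00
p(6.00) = -825.00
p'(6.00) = -405.00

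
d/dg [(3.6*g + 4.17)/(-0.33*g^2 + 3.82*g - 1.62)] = (1.188*g^2 + 2.7522*g - 21.7614)/(0.1089*g^4 - 2.5212*g^3 + 15.6616*g^2 - 12.3768*g + 2.6244)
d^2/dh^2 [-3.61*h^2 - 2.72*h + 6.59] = -7.22000000000000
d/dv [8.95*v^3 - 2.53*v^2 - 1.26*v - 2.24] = 26.85*v^2 - 5.06*v - 1.26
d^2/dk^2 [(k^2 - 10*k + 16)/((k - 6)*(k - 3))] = 2*(-k^3 - 6*k^2 + 108*k - 288)/(k^6 - 27*k^5 + 297*k^4 - 1701*k^3 + 5346*k^2 - 8748*k + 5832)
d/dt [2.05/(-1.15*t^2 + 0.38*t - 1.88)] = (4.715*t - 0.779)/(1.15*t^2 - 0.38*t + 1.88)^2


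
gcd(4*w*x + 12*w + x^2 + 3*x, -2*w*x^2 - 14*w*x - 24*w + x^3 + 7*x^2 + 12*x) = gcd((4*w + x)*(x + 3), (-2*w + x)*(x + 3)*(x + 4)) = x + 3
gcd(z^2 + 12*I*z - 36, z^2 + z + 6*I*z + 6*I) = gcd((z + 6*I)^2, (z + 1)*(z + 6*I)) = z + 6*I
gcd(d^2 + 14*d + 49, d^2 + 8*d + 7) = d + 7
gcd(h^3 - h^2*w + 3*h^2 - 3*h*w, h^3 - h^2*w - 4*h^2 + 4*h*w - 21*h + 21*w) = -h^2 + h*w - 3*h + 3*w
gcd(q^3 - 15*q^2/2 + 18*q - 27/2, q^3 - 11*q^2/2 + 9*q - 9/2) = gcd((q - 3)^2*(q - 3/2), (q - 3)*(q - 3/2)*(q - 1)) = q^2 - 9*q/2 + 9/2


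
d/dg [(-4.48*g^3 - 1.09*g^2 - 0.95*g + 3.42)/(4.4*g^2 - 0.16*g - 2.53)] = (-19.712*g^4 + 1.4336*g^3 + 38.3576*g^2 - 24.5806*g + 2.9507)/(19.36*g^4 - 1.408*g^3 - 22.2384*g^2 + 0.8096*g + 6.4009)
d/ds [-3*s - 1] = -3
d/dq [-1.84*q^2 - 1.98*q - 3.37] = -3.68*q - 1.98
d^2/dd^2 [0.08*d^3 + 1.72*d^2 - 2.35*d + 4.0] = 0.48*d + 3.44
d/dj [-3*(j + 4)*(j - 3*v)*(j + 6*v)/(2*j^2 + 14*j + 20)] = 3*((j + 4)*(j - 3*v)*(j + 6*v)*(2*j + 7) - (j^2 + 7*j + 10)*((j + 4)*(j - 3*v) + (j + 4)*(j + 6*v) + (j - 3*v)*(j + 6*v)))/(2*(j^2 + 7*j + 10)^2)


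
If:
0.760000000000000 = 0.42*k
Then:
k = 1.81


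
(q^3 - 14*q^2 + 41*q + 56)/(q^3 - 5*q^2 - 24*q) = (q^2 - 6*q - 7)/(q*(q + 3))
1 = 1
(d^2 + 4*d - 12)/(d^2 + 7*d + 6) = (d - 2)/(d + 1)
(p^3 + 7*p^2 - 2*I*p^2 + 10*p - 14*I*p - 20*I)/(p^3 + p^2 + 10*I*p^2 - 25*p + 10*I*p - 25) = (p^3 + p^2*(7 - 2*I) + p*(10 - 14*I) - 20*I)/(p^3 + p^2*(1 + 10*I) + p*(-25 + 10*I) - 25)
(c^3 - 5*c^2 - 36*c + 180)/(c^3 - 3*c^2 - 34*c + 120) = (c - 6)/(c - 4)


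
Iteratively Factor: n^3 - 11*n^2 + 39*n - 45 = (n - 3)*(n^2 - 8*n + 15) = (n - 3)^2*(n - 5)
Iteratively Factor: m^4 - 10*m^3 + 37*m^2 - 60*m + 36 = (m - 2)*(m^3 - 8*m^2 + 21*m - 18) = (m - 3)*(m - 2)*(m^2 - 5*m + 6) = (m - 3)*(m - 2)^2*(m - 3)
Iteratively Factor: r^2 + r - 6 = (r - 2)*(r + 3)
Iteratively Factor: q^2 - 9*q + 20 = (q - 5)*(q - 4)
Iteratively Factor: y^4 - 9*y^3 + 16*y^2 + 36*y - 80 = (y - 2)*(y^3 - 7*y^2 + 2*y + 40) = (y - 5)*(y - 2)*(y^2 - 2*y - 8) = (y - 5)*(y - 2)*(y + 2)*(y - 4)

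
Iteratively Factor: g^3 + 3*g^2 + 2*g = (g)*(g^2 + 3*g + 2) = g*(g + 1)*(g + 2)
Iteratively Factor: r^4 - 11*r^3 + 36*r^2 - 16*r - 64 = (r - 4)*(r^3 - 7*r^2 + 8*r + 16) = (r - 4)^2*(r^2 - 3*r - 4) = (r - 4)^3*(r + 1)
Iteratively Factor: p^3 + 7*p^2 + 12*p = (p + 4)*(p^2 + 3*p) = p*(p + 4)*(p + 3)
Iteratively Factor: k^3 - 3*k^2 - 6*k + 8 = (k - 4)*(k^2 + k - 2) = (k - 4)*(k + 2)*(k - 1)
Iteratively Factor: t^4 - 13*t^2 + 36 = (t + 3)*(t^3 - 3*t^2 - 4*t + 12) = (t + 2)*(t + 3)*(t^2 - 5*t + 6) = (t - 2)*(t + 2)*(t + 3)*(t - 3)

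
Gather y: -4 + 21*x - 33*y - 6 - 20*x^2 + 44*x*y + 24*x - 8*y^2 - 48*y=-20*x^2 + 45*x - 8*y^2 + y*(44*x - 81) - 10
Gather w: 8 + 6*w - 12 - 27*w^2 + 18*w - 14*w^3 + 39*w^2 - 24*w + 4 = -14*w^3 + 12*w^2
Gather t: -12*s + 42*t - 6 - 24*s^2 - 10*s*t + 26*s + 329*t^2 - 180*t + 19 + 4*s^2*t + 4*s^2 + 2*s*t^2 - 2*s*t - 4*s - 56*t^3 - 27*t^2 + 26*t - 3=-20*s^2 + 10*s - 56*t^3 + t^2*(2*s + 302) + t*(4*s^2 - 12*s - 112) + 10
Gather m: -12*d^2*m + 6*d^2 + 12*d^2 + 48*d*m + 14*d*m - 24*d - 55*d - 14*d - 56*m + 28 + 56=18*d^2 - 93*d + m*(-12*d^2 + 62*d - 56) + 84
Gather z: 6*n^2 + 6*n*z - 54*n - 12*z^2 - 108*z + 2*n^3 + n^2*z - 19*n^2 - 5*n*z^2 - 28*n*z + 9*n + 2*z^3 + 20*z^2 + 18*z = 2*n^3 - 13*n^2 - 45*n + 2*z^3 + z^2*(8 - 5*n) + z*(n^2 - 22*n - 90)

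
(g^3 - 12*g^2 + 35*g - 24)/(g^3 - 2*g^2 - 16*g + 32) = (g^3 - 12*g^2 + 35*g - 24)/(g^3 - 2*g^2 - 16*g + 32)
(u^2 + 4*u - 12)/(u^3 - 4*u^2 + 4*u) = (u + 6)/(u*(u - 2))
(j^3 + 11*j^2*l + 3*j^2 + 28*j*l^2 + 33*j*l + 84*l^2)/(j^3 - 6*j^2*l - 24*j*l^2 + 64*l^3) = (j^2 + 7*j*l + 3*j + 21*l)/(j^2 - 10*j*l + 16*l^2)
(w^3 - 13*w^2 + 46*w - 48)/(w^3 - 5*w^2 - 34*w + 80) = (w - 3)/(w + 5)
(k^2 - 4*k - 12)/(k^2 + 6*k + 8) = (k - 6)/(k + 4)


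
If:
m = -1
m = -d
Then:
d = 1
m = -1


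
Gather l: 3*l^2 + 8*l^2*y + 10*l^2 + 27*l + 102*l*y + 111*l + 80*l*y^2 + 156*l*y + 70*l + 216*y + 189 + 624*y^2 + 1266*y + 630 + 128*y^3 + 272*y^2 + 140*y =l^2*(8*y + 13) + l*(80*y^2 + 258*y + 208) + 128*y^3 + 896*y^2 + 1622*y + 819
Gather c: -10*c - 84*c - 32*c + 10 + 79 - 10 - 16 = 63 - 126*c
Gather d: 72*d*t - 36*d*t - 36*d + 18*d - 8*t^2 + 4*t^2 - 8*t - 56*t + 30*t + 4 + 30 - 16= d*(36*t - 18) - 4*t^2 - 34*t + 18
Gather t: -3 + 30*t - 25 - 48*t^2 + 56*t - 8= -48*t^2 + 86*t - 36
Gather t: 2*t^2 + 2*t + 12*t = 2*t^2 + 14*t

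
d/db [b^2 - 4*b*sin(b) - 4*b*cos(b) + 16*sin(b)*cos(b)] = -4*sqrt(2)*b*cos(b + pi/4) + 2*b - 4*sqrt(2)*sin(b + pi/4) + 16*cos(2*b)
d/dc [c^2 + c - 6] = 2*c + 1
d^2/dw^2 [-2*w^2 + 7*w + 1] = -4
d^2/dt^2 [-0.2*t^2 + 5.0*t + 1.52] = -0.400000000000000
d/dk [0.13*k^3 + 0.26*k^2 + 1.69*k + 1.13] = 0.39*k^2 + 0.52*k + 1.69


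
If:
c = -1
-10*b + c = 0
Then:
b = -1/10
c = -1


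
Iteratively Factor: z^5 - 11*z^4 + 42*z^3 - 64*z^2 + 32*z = (z - 4)*(z^4 - 7*z^3 + 14*z^2 - 8*z) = (z - 4)*(z - 1)*(z^3 - 6*z^2 + 8*z) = (z - 4)^2*(z - 1)*(z^2 - 2*z) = (z - 4)^2*(z - 2)*(z - 1)*(z)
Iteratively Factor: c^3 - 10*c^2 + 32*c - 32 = (c - 2)*(c^2 - 8*c + 16) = (c - 4)*(c - 2)*(c - 4)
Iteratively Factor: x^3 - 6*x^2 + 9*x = (x - 3)*(x^2 - 3*x) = x*(x - 3)*(x - 3)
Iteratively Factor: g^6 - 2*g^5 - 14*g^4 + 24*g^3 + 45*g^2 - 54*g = (g - 3)*(g^5 + g^4 - 11*g^3 - 9*g^2 + 18*g) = (g - 3)*(g - 1)*(g^4 + 2*g^3 - 9*g^2 - 18*g) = (g - 3)^2*(g - 1)*(g^3 + 5*g^2 + 6*g) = g*(g - 3)^2*(g - 1)*(g^2 + 5*g + 6) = g*(g - 3)^2*(g - 1)*(g + 2)*(g + 3)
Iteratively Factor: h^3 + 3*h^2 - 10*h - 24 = (h + 4)*(h^2 - h - 6) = (h - 3)*(h + 4)*(h + 2)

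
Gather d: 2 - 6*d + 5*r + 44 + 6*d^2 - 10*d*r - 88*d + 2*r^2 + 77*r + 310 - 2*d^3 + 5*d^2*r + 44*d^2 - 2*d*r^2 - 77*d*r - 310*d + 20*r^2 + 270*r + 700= -2*d^3 + d^2*(5*r + 50) + d*(-2*r^2 - 87*r - 404) + 22*r^2 + 352*r + 1056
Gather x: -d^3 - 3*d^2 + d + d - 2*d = -d^3 - 3*d^2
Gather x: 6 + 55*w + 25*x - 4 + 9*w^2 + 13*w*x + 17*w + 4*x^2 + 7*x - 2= 9*w^2 + 72*w + 4*x^2 + x*(13*w + 32)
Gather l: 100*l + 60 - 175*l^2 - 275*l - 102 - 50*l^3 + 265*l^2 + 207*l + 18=-50*l^3 + 90*l^2 + 32*l - 24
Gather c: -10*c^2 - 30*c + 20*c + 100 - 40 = -10*c^2 - 10*c + 60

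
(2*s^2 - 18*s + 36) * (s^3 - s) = 2*s^5 - 18*s^4 + 34*s^3 + 18*s^2 - 36*s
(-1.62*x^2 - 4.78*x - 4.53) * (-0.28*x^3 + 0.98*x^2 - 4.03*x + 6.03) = 0.4536*x^5 - 0.2492*x^4 + 3.1126*x^3 + 5.0554*x^2 - 10.5675*x - 27.3159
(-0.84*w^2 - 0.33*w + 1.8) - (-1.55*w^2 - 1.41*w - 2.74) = 0.71*w^2 + 1.08*w + 4.54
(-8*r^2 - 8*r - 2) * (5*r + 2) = -40*r^3 - 56*r^2 - 26*r - 4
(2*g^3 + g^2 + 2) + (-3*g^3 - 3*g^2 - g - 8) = -g^3 - 2*g^2 - g - 6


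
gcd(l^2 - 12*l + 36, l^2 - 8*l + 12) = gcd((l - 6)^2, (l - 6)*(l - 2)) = l - 6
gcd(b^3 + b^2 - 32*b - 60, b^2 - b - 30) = b^2 - b - 30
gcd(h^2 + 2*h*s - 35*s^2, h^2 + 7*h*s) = h + 7*s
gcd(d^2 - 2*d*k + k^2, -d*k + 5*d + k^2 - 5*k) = d - k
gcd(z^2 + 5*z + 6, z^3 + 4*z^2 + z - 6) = z^2 + 5*z + 6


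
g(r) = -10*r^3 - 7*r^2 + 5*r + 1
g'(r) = -30*r^2 - 14*r + 5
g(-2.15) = 57.28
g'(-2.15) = -103.58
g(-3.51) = 329.64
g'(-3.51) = -315.46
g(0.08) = 1.35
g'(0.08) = 3.69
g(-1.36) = 6.41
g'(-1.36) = -31.45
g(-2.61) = 118.06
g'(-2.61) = -162.82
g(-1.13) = 0.84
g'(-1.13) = -17.49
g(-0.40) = -1.48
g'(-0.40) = 5.80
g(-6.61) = 2550.15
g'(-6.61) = -1213.22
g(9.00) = -7811.00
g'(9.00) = -2551.00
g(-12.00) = 16213.00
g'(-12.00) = -4147.00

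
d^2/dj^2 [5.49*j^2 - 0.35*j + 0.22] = 10.9800000000000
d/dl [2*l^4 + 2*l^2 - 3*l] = 8*l^3 + 4*l - 3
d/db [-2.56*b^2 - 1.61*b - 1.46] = -5.12*b - 1.61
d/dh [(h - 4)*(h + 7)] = 2*h + 3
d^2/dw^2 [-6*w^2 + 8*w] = -12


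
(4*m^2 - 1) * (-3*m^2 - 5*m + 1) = -12*m^4 - 20*m^3 + 7*m^2 + 5*m - 1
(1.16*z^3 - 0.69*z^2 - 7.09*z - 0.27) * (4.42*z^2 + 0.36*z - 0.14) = 5.1272*z^5 - 2.6322*z^4 - 31.7486*z^3 - 3.6492*z^2 + 0.8954*z + 0.0378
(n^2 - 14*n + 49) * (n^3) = n^5 - 14*n^4 + 49*n^3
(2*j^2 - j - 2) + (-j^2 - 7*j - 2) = j^2 - 8*j - 4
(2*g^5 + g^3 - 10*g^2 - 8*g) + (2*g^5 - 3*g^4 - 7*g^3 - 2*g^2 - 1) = 4*g^5 - 3*g^4 - 6*g^3 - 12*g^2 - 8*g - 1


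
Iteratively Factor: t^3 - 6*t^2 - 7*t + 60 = (t + 3)*(t^2 - 9*t + 20) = (t - 5)*(t + 3)*(t - 4)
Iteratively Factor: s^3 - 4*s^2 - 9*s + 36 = (s - 4)*(s^2 - 9) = (s - 4)*(s + 3)*(s - 3)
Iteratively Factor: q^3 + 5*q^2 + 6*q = (q + 2)*(q^2 + 3*q) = q*(q + 2)*(q + 3)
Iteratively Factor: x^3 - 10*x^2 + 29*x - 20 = (x - 1)*(x^2 - 9*x + 20) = (x - 4)*(x - 1)*(x - 5)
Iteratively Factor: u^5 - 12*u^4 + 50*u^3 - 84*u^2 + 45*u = (u - 3)*(u^4 - 9*u^3 + 23*u^2 - 15*u) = (u - 3)^2*(u^3 - 6*u^2 + 5*u) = (u - 5)*(u - 3)^2*(u^2 - u) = u*(u - 5)*(u - 3)^2*(u - 1)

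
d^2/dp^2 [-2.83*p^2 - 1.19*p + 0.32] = -5.66000000000000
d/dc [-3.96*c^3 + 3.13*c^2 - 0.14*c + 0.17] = -11.88*c^2 + 6.26*c - 0.14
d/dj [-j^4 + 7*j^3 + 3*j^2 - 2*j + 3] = -4*j^3 + 21*j^2 + 6*j - 2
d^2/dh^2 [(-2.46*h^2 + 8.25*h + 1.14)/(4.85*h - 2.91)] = 244.840998/(114.084125*h^3 - 205.351425*h^2 + 123.210855*h - 24.642171)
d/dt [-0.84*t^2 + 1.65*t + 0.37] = 1.65 - 1.68*t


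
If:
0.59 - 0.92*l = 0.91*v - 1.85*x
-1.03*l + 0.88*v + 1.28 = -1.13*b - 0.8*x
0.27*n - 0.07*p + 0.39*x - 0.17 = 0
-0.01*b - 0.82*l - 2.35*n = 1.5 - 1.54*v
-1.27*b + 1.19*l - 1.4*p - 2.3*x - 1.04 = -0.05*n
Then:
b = 3.15492908439818*x - 3.73892152956027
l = 3.20580089157172*x - 1.23689564877602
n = 1.05355598513983 - 1.92371156564773*x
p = 1.63514451411077 - 1.84860175321266*x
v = 1.89883955700432 - 1.20806243983075*x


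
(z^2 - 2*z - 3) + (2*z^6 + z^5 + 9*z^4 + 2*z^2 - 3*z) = 2*z^6 + z^5 + 9*z^4 + 3*z^2 - 5*z - 3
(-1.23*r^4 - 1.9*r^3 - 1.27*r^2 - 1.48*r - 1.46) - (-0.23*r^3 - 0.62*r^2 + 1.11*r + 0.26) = -1.23*r^4 - 1.67*r^3 - 0.65*r^2 - 2.59*r - 1.72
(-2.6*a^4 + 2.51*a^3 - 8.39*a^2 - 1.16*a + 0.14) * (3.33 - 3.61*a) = 9.386*a^5 - 17.7191*a^4 + 38.6462*a^3 - 23.7511*a^2 - 4.3682*a + 0.4662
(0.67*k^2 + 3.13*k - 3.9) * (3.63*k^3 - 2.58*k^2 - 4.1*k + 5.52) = 2.4321*k^5 + 9.6333*k^4 - 24.9794*k^3 + 0.927400000000001*k^2 + 33.2676*k - 21.528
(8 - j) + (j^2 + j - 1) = j^2 + 7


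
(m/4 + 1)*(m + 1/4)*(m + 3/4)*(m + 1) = m^4/4 + 3*m^3/2 + 147*m^2/64 + 79*m/64 + 3/16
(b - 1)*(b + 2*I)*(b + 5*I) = b^3 - b^2 + 7*I*b^2 - 10*b - 7*I*b + 10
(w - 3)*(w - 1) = w^2 - 4*w + 3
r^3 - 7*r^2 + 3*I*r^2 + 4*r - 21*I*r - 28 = (r - 7)*(r - I)*(r + 4*I)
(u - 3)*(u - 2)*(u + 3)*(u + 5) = u^4 + 3*u^3 - 19*u^2 - 27*u + 90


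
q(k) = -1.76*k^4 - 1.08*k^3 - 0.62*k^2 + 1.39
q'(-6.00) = 1411.44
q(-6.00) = -2068.61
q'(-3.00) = 164.64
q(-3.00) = -117.59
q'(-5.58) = 1129.17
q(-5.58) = -1536.55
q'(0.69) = -4.71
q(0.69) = 0.34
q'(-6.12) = 1499.95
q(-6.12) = -2243.26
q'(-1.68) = 26.32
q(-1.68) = -9.26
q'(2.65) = -157.05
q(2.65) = -109.86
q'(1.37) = -25.88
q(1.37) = -8.75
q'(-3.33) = 228.16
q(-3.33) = -182.02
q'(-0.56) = 0.91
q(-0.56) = 1.21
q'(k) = -7.04*k^3 - 3.24*k^2 - 1.24*k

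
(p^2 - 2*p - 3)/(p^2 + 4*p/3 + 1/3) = 3*(p - 3)/(3*p + 1)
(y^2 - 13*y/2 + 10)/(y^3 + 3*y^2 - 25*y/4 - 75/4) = 2*(y - 4)/(2*y^2 + 11*y + 15)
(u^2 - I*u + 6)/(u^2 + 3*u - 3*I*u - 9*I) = (u + 2*I)/(u + 3)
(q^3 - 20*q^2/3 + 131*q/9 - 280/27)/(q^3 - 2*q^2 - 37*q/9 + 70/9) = (q - 8/3)/(q + 2)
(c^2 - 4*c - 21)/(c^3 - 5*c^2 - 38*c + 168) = (c + 3)/(c^2 + 2*c - 24)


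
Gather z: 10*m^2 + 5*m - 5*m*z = 10*m^2 - 5*m*z + 5*m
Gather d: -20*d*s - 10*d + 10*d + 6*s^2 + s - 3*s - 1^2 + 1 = -20*d*s + 6*s^2 - 2*s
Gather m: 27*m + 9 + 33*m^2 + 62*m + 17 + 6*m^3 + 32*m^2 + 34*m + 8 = 6*m^3 + 65*m^2 + 123*m + 34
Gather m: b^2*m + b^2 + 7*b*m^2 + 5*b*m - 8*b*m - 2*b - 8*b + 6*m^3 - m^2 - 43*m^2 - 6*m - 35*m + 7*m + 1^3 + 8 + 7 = b^2 - 10*b + 6*m^3 + m^2*(7*b - 44) + m*(b^2 - 3*b - 34) + 16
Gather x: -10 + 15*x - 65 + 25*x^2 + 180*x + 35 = 25*x^2 + 195*x - 40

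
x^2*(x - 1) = x^3 - x^2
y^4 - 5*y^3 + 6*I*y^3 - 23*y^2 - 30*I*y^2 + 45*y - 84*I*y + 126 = (y - 7)*(y + 2)*(y + 3*I)^2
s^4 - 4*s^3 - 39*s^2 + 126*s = s*(s - 7)*(s - 3)*(s + 6)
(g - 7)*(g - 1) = g^2 - 8*g + 7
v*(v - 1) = v^2 - v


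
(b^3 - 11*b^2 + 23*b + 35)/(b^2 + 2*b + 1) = (b^2 - 12*b + 35)/(b + 1)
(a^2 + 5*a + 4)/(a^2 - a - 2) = (a + 4)/(a - 2)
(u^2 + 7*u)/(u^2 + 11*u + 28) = u/(u + 4)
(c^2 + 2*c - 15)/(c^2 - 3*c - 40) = (c - 3)/(c - 8)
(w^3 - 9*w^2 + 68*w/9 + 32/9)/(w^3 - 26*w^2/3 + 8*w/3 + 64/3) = (9*w^2 - 9*w - 4)/(3*(3*w^2 - 2*w - 8))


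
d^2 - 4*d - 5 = (d - 5)*(d + 1)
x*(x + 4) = x^2 + 4*x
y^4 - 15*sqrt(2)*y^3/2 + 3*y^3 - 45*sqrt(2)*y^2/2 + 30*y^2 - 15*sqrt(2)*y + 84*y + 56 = (y - 4*sqrt(2))*(y - 7*sqrt(2)/2)*(sqrt(2)*y/2 + sqrt(2))*(sqrt(2)*y + sqrt(2))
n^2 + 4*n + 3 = (n + 1)*(n + 3)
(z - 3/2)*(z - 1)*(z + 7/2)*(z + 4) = z^4 + 5*z^3 - 13*z^2/4 - 95*z/4 + 21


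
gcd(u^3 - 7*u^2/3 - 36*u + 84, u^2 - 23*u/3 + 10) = u - 6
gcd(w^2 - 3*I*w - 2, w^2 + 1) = w - I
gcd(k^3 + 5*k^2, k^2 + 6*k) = k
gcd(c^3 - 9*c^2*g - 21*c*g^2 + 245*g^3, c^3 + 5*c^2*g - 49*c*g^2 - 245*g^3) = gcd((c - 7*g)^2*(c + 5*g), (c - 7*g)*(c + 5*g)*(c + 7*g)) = c^2 - 2*c*g - 35*g^2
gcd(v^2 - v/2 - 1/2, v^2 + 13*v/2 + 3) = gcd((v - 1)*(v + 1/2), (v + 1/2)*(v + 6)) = v + 1/2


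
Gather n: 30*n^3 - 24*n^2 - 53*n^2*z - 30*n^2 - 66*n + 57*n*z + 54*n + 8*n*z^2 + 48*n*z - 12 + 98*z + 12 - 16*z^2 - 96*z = 30*n^3 + n^2*(-53*z - 54) + n*(8*z^2 + 105*z - 12) - 16*z^2 + 2*z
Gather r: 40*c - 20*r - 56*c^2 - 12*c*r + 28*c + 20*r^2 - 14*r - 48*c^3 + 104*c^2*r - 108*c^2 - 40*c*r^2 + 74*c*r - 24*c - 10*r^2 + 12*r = -48*c^3 - 164*c^2 + 44*c + r^2*(10 - 40*c) + r*(104*c^2 + 62*c - 22)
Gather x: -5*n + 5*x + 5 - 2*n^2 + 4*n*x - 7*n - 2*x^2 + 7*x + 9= -2*n^2 - 12*n - 2*x^2 + x*(4*n + 12) + 14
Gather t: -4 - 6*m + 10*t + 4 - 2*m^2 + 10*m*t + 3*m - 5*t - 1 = -2*m^2 - 3*m + t*(10*m + 5) - 1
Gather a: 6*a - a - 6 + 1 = 5*a - 5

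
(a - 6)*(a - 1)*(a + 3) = a^3 - 4*a^2 - 15*a + 18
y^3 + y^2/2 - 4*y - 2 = (y - 2)*(y + 1/2)*(y + 2)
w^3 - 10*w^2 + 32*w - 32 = (w - 4)^2*(w - 2)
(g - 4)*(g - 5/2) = g^2 - 13*g/2 + 10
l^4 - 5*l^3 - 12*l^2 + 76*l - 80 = (l - 5)*(l - 2)^2*(l + 4)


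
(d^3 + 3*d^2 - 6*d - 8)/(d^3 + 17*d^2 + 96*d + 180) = (d^3 + 3*d^2 - 6*d - 8)/(d^3 + 17*d^2 + 96*d + 180)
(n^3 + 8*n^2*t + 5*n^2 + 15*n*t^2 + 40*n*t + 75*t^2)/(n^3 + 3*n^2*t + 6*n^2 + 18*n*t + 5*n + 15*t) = (n + 5*t)/(n + 1)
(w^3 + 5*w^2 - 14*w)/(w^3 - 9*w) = (w^2 + 5*w - 14)/(w^2 - 9)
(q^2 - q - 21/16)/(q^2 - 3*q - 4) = (-q^2 + q + 21/16)/(-q^2 + 3*q + 4)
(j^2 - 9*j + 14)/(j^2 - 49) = (j - 2)/(j + 7)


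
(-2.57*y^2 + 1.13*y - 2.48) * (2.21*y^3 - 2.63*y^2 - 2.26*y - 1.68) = -5.6797*y^5 + 9.2564*y^4 - 2.6445*y^3 + 8.2862*y^2 + 3.7064*y + 4.1664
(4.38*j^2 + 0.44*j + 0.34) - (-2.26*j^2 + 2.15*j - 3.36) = 6.64*j^2 - 1.71*j + 3.7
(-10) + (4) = -6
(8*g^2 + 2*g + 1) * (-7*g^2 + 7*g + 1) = -56*g^4 + 42*g^3 + 15*g^2 + 9*g + 1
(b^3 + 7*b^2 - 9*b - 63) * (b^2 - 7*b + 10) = b^5 - 48*b^3 + 70*b^2 + 351*b - 630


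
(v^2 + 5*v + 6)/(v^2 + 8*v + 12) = (v + 3)/(v + 6)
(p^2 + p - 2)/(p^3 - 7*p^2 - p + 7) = (p + 2)/(p^2 - 6*p - 7)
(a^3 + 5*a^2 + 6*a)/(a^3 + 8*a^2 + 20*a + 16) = a*(a + 3)/(a^2 + 6*a + 8)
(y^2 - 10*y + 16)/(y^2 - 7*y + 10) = (y - 8)/(y - 5)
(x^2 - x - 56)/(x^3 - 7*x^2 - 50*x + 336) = 1/(x - 6)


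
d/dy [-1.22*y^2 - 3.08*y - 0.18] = -2.44*y - 3.08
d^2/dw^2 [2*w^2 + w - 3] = 4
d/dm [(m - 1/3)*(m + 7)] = 2*m + 20/3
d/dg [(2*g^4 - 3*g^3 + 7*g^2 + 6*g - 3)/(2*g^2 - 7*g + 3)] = (8*g^5 - 48*g^4 + 66*g^3 - 88*g^2 + 54*g - 3)/(4*g^4 - 28*g^3 + 61*g^2 - 42*g + 9)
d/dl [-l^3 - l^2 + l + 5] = -3*l^2 - 2*l + 1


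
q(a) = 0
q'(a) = 0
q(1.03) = 0.00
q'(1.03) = 0.00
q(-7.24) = 0.00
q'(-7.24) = 0.00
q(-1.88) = 0.00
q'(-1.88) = 0.00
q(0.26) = 0.00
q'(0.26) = 0.00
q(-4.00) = 0.00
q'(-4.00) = 0.00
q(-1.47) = 0.00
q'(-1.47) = 0.00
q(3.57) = 0.00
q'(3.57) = 0.00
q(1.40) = 0.00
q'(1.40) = 0.00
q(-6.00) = 0.00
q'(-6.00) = 0.00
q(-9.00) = 0.00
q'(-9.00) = 0.00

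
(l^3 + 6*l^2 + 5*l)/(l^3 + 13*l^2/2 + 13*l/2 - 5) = 2*l*(l + 1)/(2*l^2 + 3*l - 2)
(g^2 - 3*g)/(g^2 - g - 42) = g*(3 - g)/(-g^2 + g + 42)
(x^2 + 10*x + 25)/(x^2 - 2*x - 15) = (x^2 + 10*x + 25)/(x^2 - 2*x - 15)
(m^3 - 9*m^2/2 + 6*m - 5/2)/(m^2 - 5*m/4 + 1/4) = 2*(2*m^2 - 7*m + 5)/(4*m - 1)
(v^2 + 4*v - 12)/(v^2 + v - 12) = (v^2 + 4*v - 12)/(v^2 + v - 12)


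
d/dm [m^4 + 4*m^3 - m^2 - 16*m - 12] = 4*m^3 + 12*m^2 - 2*m - 16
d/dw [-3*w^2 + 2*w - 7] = 2 - 6*w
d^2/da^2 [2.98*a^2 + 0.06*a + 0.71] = 5.96000000000000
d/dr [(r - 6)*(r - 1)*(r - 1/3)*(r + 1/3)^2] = 5*r^4 - 80*r^3/3 + 32*r^2/3 + 148*r/27 - 11/27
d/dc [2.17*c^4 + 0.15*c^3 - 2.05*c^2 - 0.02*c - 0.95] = 8.68*c^3 + 0.45*c^2 - 4.1*c - 0.02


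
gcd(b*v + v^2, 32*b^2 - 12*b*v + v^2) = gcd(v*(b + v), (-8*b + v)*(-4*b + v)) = 1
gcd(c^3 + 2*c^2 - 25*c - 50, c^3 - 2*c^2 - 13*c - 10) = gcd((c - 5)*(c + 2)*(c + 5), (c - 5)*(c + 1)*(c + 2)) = c^2 - 3*c - 10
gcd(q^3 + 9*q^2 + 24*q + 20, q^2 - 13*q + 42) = 1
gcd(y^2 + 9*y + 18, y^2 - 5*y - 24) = y + 3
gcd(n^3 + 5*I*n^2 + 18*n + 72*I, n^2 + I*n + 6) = n + 3*I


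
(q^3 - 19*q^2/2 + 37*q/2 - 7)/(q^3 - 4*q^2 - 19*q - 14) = (q^2 - 5*q/2 + 1)/(q^2 + 3*q + 2)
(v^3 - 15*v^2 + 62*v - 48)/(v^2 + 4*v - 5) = (v^2 - 14*v + 48)/(v + 5)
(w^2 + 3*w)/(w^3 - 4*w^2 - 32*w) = (w + 3)/(w^2 - 4*w - 32)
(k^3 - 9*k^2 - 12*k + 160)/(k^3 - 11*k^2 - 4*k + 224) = (k - 5)/(k - 7)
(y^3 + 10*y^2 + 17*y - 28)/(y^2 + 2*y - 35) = (y^2 + 3*y - 4)/(y - 5)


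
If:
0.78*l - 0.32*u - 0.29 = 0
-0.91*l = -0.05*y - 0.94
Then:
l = 0.0549450549450549*y + 1.03296703296703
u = 0.133928571428571*y + 1.61160714285714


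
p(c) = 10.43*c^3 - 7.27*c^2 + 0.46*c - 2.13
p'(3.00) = 238.45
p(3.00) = 215.43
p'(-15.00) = 7258.81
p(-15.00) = -36846.03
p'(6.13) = 1087.11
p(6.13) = 2130.02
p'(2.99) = 236.72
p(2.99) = 213.05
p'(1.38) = 39.98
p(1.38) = 12.07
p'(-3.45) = 423.05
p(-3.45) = -518.54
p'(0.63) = 3.72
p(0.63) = -2.12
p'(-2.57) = 244.50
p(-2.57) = -228.37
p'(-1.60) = 103.83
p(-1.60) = -64.20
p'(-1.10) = 54.31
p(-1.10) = -25.32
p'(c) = 31.29*c^2 - 14.54*c + 0.46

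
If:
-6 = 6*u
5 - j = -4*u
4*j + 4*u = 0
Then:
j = 1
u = -1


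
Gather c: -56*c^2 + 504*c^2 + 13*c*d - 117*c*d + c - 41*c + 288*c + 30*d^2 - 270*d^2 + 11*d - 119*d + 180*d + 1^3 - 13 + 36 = 448*c^2 + c*(248 - 104*d) - 240*d^2 + 72*d + 24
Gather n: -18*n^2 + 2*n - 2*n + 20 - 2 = 18 - 18*n^2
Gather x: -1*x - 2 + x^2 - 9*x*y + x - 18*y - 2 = x^2 - 9*x*y - 18*y - 4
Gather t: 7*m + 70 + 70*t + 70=7*m + 70*t + 140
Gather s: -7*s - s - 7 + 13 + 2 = 8 - 8*s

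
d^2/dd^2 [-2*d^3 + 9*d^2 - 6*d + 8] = 18 - 12*d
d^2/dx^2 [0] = 0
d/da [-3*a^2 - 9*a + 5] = -6*a - 9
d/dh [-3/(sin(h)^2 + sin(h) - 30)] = 3*(2*sin(h) + 1)*cos(h)/(sin(h)^2 + sin(h) - 30)^2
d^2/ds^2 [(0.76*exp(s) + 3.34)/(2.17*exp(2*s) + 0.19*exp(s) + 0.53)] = (3.578764*exp(4*s) + 62.597556*exp(3*s) - 1.11321*exp(2*s) - 15.321294*exp(s) - 0.122854)*exp(s)/(10.218313*exp(6*s) + 2.684073*exp(5*s) + 7.722162*exp(4*s) + 1.317973*exp(3*s) + 1.886058*exp(2*s) + 0.160113*exp(s) + 0.148877)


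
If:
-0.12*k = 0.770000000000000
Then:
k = -6.42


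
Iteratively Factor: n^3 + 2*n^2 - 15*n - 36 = (n + 3)*(n^2 - n - 12) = (n - 4)*(n + 3)*(n + 3)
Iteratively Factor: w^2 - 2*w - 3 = (w - 3)*(w + 1)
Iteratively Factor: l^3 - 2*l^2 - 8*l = (l - 4)*(l^2 + 2*l) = (l - 4)*(l + 2)*(l)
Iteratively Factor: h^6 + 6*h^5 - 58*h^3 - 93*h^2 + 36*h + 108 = (h + 2)*(h^5 + 4*h^4 - 8*h^3 - 42*h^2 - 9*h + 54) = (h - 1)*(h + 2)*(h^4 + 5*h^3 - 3*h^2 - 45*h - 54) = (h - 1)*(h + 2)^2*(h^3 + 3*h^2 - 9*h - 27) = (h - 1)*(h + 2)^2*(h + 3)*(h^2 - 9) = (h - 1)*(h + 2)^2*(h + 3)^2*(h - 3)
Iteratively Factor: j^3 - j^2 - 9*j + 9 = (j - 1)*(j^2 - 9) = (j - 3)*(j - 1)*(j + 3)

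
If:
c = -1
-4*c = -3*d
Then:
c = -1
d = -4/3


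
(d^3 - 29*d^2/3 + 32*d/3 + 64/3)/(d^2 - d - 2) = (3*d^2 - 32*d + 64)/(3*(d - 2))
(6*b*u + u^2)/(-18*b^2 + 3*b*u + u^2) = u/(-3*b + u)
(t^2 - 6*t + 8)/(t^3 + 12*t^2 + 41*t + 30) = (t^2 - 6*t + 8)/(t^3 + 12*t^2 + 41*t + 30)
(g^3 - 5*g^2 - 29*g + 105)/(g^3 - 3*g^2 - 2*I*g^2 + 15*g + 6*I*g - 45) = (g^2 - 2*g - 35)/(g^2 - 2*I*g + 15)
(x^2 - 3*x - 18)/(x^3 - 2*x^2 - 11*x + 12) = (x - 6)/(x^2 - 5*x + 4)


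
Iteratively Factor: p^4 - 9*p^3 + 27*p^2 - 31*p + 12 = (p - 1)*(p^3 - 8*p^2 + 19*p - 12) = (p - 1)^2*(p^2 - 7*p + 12) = (p - 3)*(p - 1)^2*(p - 4)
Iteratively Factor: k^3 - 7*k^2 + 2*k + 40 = (k + 2)*(k^2 - 9*k + 20) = (k - 4)*(k + 2)*(k - 5)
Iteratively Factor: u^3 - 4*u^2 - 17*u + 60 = (u - 3)*(u^2 - u - 20) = (u - 3)*(u + 4)*(u - 5)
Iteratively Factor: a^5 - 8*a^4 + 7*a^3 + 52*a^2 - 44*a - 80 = (a - 5)*(a^4 - 3*a^3 - 8*a^2 + 12*a + 16) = (a - 5)*(a + 2)*(a^3 - 5*a^2 + 2*a + 8) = (a - 5)*(a + 1)*(a + 2)*(a^2 - 6*a + 8) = (a - 5)*(a - 4)*(a + 1)*(a + 2)*(a - 2)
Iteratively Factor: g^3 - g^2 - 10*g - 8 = (g + 1)*(g^2 - 2*g - 8) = (g + 1)*(g + 2)*(g - 4)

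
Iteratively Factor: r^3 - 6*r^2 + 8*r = (r)*(r^2 - 6*r + 8) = r*(r - 2)*(r - 4)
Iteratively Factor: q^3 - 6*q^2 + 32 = (q - 4)*(q^2 - 2*q - 8) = (q - 4)^2*(q + 2)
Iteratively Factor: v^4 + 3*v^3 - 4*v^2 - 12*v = (v + 2)*(v^3 + v^2 - 6*v) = v*(v + 2)*(v^2 + v - 6) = v*(v - 2)*(v + 2)*(v + 3)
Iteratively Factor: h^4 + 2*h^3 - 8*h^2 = (h - 2)*(h^3 + 4*h^2) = h*(h - 2)*(h^2 + 4*h) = h^2*(h - 2)*(h + 4)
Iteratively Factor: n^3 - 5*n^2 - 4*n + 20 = (n - 2)*(n^2 - 3*n - 10) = (n - 2)*(n + 2)*(n - 5)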